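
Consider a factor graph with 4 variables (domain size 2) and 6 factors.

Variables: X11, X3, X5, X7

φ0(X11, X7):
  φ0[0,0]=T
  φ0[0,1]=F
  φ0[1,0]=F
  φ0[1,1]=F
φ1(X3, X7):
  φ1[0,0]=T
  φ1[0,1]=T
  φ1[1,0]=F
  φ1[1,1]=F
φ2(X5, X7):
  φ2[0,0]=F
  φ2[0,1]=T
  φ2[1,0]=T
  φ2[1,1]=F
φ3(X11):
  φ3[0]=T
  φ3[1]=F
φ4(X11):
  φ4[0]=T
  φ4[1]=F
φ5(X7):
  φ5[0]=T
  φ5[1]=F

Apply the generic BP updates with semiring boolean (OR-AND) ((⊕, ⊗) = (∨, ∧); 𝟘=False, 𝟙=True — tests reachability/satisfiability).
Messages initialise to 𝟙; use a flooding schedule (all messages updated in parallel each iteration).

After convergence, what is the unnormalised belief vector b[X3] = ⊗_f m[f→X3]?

b[X3] = [T, F]

init: all messages = 𝟙 over 2 values
r1 m[φ0→X11] = [T, F]
r1 m[φ0→X7] = [T, F]
r1 m[φ1→X3] = [T, F]
r1 m[φ1→X7] = [T, T]
r1 m[φ2→X5] = [T, T]
r1 m[φ2→X7] = [T, T]
r1 m[φ3→X11] = [T, F]
r1 m[φ4→X11] = [T, F]
r1 m[φ5→X7] = [T, F]
r1 m[X11→φ0] = [T, T]
r1 m[X11→φ3] = [T, T]
r1 m[X11→φ4] = [T, T]
r1 m[X3→φ1] = [T, T]
r1 m[X5→φ2] = [T, T]
r1 m[X7→φ0] = [T, T]
r1 m[X7→φ1] = [T, T]
r1 m[X7→φ2] = [T, T]
r1 m[X7→φ5] = [T, T]
r2 m[φ0→X11] = [T, F]
r2 m[φ0→X7] = [T, F]
r2 m[φ1→X3] = [T, F]
r2 m[φ1→X7] = [T, T]
r2 m[φ2→X5] = [T, T]
r2 m[φ2→X7] = [T, T]
r2 m[φ3→X11] = [T, F]
r2 m[φ4→X11] = [T, F]
r2 m[φ5→X7] = [T, F]
r2 m[X11→φ0] = [T, F]
r2 m[X11→φ3] = [T, F]
r2 m[X11→φ4] = [T, F]
r2 m[X3→φ1] = [T, T]
r2 m[X5→φ2] = [T, T]
r2 m[X7→φ0] = [T, F]
r2 m[X7→φ1] = [T, F]
r2 m[X7→φ2] = [T, F]
r2 m[X7→φ5] = [T, F]
r3 m[φ0→X11] = [T, F]
r3 m[φ0→X7] = [T, F]
r3 m[φ1→X3] = [T, F]
r3 m[φ1→X7] = [T, T]
r3 m[φ2→X5] = [F, T]
r3 m[φ2→X7] = [T, T]
r3 m[φ3→X11] = [T, F]
r3 m[φ4→X11] = [T, F]
r3 m[φ5→X7] = [T, F]
r3 m[X11→φ0] = [T, F]
r3 m[X11→φ3] = [T, F]
r3 m[X11→φ4] = [T, F]
r3 m[X3→φ1] = [T, T]
r3 m[X5→φ2] = [T, T]
r3 m[X7→φ0] = [T, F]
r3 m[X7→φ1] = [T, F]
r3 m[X7→φ2] = [T, F]
r3 m[X7→φ5] = [T, F]
r4 m[φ0→X11] = [T, F]
r4 m[φ0→X7] = [T, F]
r4 m[φ1→X3] = [T, F]
r4 m[φ1→X7] = [T, T]
r4 m[φ2→X5] = [F, T]
r4 m[φ2→X7] = [T, T]
r4 m[φ3→X11] = [T, F]
r4 m[φ4→X11] = [T, F]
r4 m[φ5→X7] = [T, F]
r4 m[X11→φ0] = [T, F]
r4 m[X11→φ3] = [T, F]
r4 m[X11→φ4] = [T, F]
r4 m[X3→φ1] = [T, T]
r4 m[X5→φ2] = [T, T]
r4 m[X7→φ0] = [T, F]
r4 m[X7→φ1] = [T, F]
r4 m[X7→φ2] = [T, F]
r4 m[X7→φ5] = [T, F]
fixed point reached at round 4
b[X3] = ⊗ incoming = [T, F]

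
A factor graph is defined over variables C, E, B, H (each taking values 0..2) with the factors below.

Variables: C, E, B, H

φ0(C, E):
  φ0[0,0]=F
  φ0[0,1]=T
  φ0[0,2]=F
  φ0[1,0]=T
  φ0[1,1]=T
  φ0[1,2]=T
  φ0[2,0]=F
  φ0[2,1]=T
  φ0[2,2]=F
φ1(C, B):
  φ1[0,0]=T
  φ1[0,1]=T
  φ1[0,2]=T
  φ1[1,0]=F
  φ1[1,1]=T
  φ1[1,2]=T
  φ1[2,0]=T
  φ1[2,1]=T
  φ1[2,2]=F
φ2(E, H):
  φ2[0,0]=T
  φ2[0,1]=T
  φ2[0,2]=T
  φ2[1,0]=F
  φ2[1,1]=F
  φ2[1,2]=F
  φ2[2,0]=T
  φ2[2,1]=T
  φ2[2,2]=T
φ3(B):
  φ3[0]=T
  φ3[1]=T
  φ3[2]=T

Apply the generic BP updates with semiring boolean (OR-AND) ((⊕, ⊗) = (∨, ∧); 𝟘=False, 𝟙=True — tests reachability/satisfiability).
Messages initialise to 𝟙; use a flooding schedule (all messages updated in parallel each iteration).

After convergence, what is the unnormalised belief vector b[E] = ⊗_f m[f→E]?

b[E] = [T, F, T]

init: all messages = 𝟙 over 3 values
r1 m[φ0→C] = [T, T, T]
r1 m[φ0→E] = [T, T, T]
r1 m[φ1→C] = [T, T, T]
r1 m[φ1→B] = [T, T, T]
r1 m[φ2→E] = [T, F, T]
r1 m[φ2→H] = [T, T, T]
r1 m[φ3→B] = [T, T, T]
r1 m[C→φ0] = [T, T, T]
r1 m[C→φ1] = [T, T, T]
r1 m[E→φ0] = [T, T, T]
r1 m[E→φ2] = [T, T, T]
r1 m[B→φ1] = [T, T, T]
r1 m[B→φ3] = [T, T, T]
r1 m[H→φ2] = [T, T, T]
r2 m[φ0→C] = [T, T, T]
r2 m[φ0→E] = [T, T, T]
r2 m[φ1→C] = [T, T, T]
r2 m[φ1→B] = [T, T, T]
r2 m[φ2→E] = [T, F, T]
r2 m[φ2→H] = [T, T, T]
r2 m[φ3→B] = [T, T, T]
r2 m[C→φ0] = [T, T, T]
r2 m[C→φ1] = [T, T, T]
r2 m[E→φ0] = [T, F, T]
r2 m[E→φ2] = [T, T, T]
r2 m[B→φ1] = [T, T, T]
r2 m[B→φ3] = [T, T, T]
r2 m[H→φ2] = [T, T, T]
r3 m[φ0→C] = [F, T, F]
r3 m[φ0→E] = [T, T, T]
r3 m[φ1→C] = [T, T, T]
r3 m[φ1→B] = [T, T, T]
r3 m[φ2→E] = [T, F, T]
r3 m[φ2→H] = [T, T, T]
r3 m[φ3→B] = [T, T, T]
r3 m[C→φ0] = [T, T, T]
r3 m[C→φ1] = [T, T, T]
r3 m[E→φ0] = [T, F, T]
r3 m[E→φ2] = [T, T, T]
r3 m[B→φ1] = [T, T, T]
r3 m[B→φ3] = [T, T, T]
r3 m[H→φ2] = [T, T, T]
r4 m[φ0→C] = [F, T, F]
r4 m[φ0→E] = [T, T, T]
r4 m[φ1→C] = [T, T, T]
r4 m[φ1→B] = [T, T, T]
r4 m[φ2→E] = [T, F, T]
r4 m[φ2→H] = [T, T, T]
r4 m[φ3→B] = [T, T, T]
r4 m[C→φ0] = [T, T, T]
r4 m[C→φ1] = [F, T, F]
r4 m[E→φ0] = [T, F, T]
r4 m[E→φ2] = [T, T, T]
r4 m[B→φ1] = [T, T, T]
r4 m[B→φ3] = [T, T, T]
r4 m[H→φ2] = [T, T, T]
r5 m[φ0→C] = [F, T, F]
r5 m[φ0→E] = [T, T, T]
r5 m[φ1→C] = [T, T, T]
r5 m[φ1→B] = [F, T, T]
r5 m[φ2→E] = [T, F, T]
r5 m[φ2→H] = [T, T, T]
r5 m[φ3→B] = [T, T, T]
r5 m[C→φ0] = [T, T, T]
r5 m[C→φ1] = [F, T, F]
r5 m[E→φ0] = [T, F, T]
r5 m[E→φ2] = [T, T, T]
r5 m[B→φ1] = [T, T, T]
r5 m[B→φ3] = [T, T, T]
r5 m[H→φ2] = [T, T, T]
r6 m[φ0→C] = [F, T, F]
r6 m[φ0→E] = [T, T, T]
r6 m[φ1→C] = [T, T, T]
r6 m[φ1→B] = [F, T, T]
r6 m[φ2→E] = [T, F, T]
r6 m[φ2→H] = [T, T, T]
r6 m[φ3→B] = [T, T, T]
r6 m[C→φ0] = [T, T, T]
r6 m[C→φ1] = [F, T, F]
r6 m[E→φ0] = [T, F, T]
r6 m[E→φ2] = [T, T, T]
r6 m[B→φ1] = [T, T, T]
r6 m[B→φ3] = [F, T, T]
r6 m[H→φ2] = [T, T, T]
r7 m[φ0→C] = [F, T, F]
r7 m[φ0→E] = [T, T, T]
r7 m[φ1→C] = [T, T, T]
r7 m[φ1→B] = [F, T, T]
r7 m[φ2→E] = [T, F, T]
r7 m[φ2→H] = [T, T, T]
r7 m[φ3→B] = [T, T, T]
r7 m[C→φ0] = [T, T, T]
r7 m[C→φ1] = [F, T, F]
r7 m[E→φ0] = [T, F, T]
r7 m[E→φ2] = [T, T, T]
r7 m[B→φ1] = [T, T, T]
r7 m[B→φ3] = [F, T, T]
r7 m[H→φ2] = [T, T, T]
fixed point reached at round 7
b[E] = ⊗ incoming = [T, F, T]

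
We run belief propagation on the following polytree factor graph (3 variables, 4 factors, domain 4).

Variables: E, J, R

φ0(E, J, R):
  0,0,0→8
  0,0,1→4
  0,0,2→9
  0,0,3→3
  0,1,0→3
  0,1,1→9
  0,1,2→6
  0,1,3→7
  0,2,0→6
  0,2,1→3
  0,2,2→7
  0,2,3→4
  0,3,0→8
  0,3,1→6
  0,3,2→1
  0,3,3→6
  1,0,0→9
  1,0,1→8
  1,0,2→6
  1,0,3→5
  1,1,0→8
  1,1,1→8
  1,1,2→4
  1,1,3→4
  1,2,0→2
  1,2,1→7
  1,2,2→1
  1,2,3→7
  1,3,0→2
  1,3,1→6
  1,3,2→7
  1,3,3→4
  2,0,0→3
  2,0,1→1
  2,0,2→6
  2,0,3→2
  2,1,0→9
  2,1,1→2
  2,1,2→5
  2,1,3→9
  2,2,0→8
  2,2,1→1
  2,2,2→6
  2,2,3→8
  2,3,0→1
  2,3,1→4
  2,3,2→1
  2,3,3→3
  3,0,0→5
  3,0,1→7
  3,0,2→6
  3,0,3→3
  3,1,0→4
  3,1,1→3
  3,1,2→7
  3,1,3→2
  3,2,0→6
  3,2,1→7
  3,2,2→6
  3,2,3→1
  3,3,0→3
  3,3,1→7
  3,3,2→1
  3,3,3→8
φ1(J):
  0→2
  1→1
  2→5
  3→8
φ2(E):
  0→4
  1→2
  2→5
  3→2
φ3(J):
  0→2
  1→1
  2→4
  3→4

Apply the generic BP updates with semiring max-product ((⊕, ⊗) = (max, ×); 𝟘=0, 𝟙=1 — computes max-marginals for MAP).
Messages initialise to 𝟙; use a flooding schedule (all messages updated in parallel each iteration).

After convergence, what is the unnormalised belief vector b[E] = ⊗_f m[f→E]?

b[E] = [1024, 448, 800, 512]

init: all messages = 𝟙 over 4 values
r1 m[φ0→E] = [9, 9, 9, 8]
r1 m[φ0→J] = [9, 9, 8, 8]
r1 m[φ0→R] = [9, 9, 9, 9]
r1 m[φ1→J] = [2, 1, 5, 8]
r1 m[φ2→E] = [4, 2, 5, 2]
r1 m[φ3→J] = [2, 1, 4, 4]
r1 m[E→φ0] = [1, 1, 1, 1]
r1 m[E→φ2] = [1, 1, 1, 1]
r1 m[J→φ0] = [1, 1, 1, 1]
r1 m[J→φ1] = [1, 1, 1, 1]
r1 m[J→φ3] = [1, 1, 1, 1]
r1 m[R→φ0] = [1, 1, 1, 1]
r2 m[φ0→E] = [9, 9, 9, 8]
r2 m[φ0→J] = [9, 9, 8, 8]
r2 m[φ0→R] = [9, 9, 9, 9]
r2 m[φ1→J] = [2, 1, 5, 8]
r2 m[φ2→E] = [4, 2, 5, 2]
r2 m[φ3→J] = [2, 1, 4, 4]
r2 m[E→φ0] = [4, 2, 5, 2]
r2 m[E→φ2] = [9, 9, 9, 8]
r2 m[J→φ0] = [4, 1, 20, 32]
r2 m[J→φ1] = [18, 9, 32, 32]
r2 m[J→φ3] = [18, 9, 40, 64]
r2 m[R→φ0] = [1, 1, 1, 1]
r3 m[φ0→E] = [256, 224, 160, 256]
r3 m[φ0→J] = [36, 45, 40, 32]
r3 m[φ0→R] = [1024, 768, 600, 800]
r3 m[φ1→J] = [2, 1, 5, 8]
r3 m[φ2→E] = [4, 2, 5, 2]
r3 m[φ3→J] = [2, 1, 4, 4]
r3 m[E→φ0] = [4, 2, 5, 2]
r3 m[E→φ2] = [9, 9, 9, 8]
r3 m[J→φ0] = [4, 1, 20, 32]
r3 m[J→φ1] = [18, 9, 32, 32]
r3 m[J→φ3] = [18, 9, 40, 64]
r3 m[R→φ0] = [1, 1, 1, 1]
r4 m[φ0→E] = [256, 224, 160, 256]
r4 m[φ0→J] = [36, 45, 40, 32]
r4 m[φ0→R] = [1024, 768, 600, 800]
r4 m[φ1→J] = [2, 1, 5, 8]
r4 m[φ2→E] = [4, 2, 5, 2]
r4 m[φ3→J] = [2, 1, 4, 4]
r4 m[E→φ0] = [4, 2, 5, 2]
r4 m[E→φ2] = [256, 224, 160, 256]
r4 m[J→φ0] = [4, 1, 20, 32]
r4 m[J→φ1] = [72, 45, 160, 128]
r4 m[J→φ3] = [72, 45, 200, 256]
r4 m[R→φ0] = [1, 1, 1, 1]
r5 m[φ0→E] = [256, 224, 160, 256]
r5 m[φ0→J] = [36, 45, 40, 32]
r5 m[φ0→R] = [1024, 768, 600, 800]
r5 m[φ1→J] = [2, 1, 5, 8]
r5 m[φ2→E] = [4, 2, 5, 2]
r5 m[φ3→J] = [2, 1, 4, 4]
r5 m[E→φ0] = [4, 2, 5, 2]
r5 m[E→φ2] = [256, 224, 160, 256]
r5 m[J→φ0] = [4, 1, 20, 32]
r5 m[J→φ1] = [72, 45, 160, 128]
r5 m[J→φ3] = [72, 45, 200, 256]
r5 m[R→φ0] = [1, 1, 1, 1]
fixed point reached at round 5
b[E] = ⊗ incoming = [1024, 448, 800, 512]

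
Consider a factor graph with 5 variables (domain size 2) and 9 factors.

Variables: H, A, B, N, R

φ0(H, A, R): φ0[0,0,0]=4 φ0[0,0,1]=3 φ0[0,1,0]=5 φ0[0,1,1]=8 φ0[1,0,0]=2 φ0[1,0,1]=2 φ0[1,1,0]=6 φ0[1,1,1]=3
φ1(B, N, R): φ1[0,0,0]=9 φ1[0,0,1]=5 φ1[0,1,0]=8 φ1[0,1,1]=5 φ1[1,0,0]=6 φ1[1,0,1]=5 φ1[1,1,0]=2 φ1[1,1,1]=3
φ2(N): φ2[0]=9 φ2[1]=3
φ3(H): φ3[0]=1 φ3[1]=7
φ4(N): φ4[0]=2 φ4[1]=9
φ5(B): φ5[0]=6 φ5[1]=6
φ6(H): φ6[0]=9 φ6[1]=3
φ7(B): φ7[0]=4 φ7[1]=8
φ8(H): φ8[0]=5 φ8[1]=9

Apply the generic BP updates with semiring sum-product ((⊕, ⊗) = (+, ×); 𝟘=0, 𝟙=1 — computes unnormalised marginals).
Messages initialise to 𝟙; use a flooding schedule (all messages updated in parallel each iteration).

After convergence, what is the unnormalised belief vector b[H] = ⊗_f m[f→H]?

init: all messages = 𝟙 over 2 values
r1 m[φ0→H] = [20, 13]
r1 m[φ0→A] = [11, 22]
r1 m[φ0→R] = [17, 16]
r1 m[φ1→B] = [27, 16]
r1 m[φ1→N] = [25, 18]
r1 m[φ1→R] = [25, 18]
r1 m[φ2→N] = [9, 3]
r1 m[φ3→H] = [1, 7]
r1 m[φ4→N] = [2, 9]
r1 m[φ5→B] = [6, 6]
r1 m[φ6→H] = [9, 3]
r1 m[φ7→B] = [4, 8]
r1 m[φ8→H] = [5, 9]
r1 m[H→φ0] = [1, 1]
r1 m[H→φ3] = [1, 1]
r1 m[H→φ6] = [1, 1]
r1 m[H→φ8] = [1, 1]
r1 m[A→φ0] = [1, 1]
r1 m[B→φ1] = [1, 1]
r1 m[B→φ5] = [1, 1]
r1 m[B→φ7] = [1, 1]
r1 m[N→φ1] = [1, 1]
r1 m[N→φ2] = [1, 1]
r1 m[N→φ4] = [1, 1]
r1 m[R→φ0] = [1, 1]
r1 m[R→φ1] = [1, 1]
r2 m[φ0→H] = [20, 13]
r2 m[φ0→A] = [11, 22]
r2 m[φ0→R] = [17, 16]
r2 m[φ1→B] = [27, 16]
r2 m[φ1→N] = [25, 18]
r2 m[φ1→R] = [25, 18]
r2 m[φ2→N] = [9, 3]
r2 m[φ3→H] = [1, 7]
r2 m[φ4→N] = [2, 9]
r2 m[φ5→B] = [6, 6]
r2 m[φ6→H] = [9, 3]
r2 m[φ7→B] = [4, 8]
r2 m[φ8→H] = [5, 9]
r2 m[H→φ0] = [45, 189]
r2 m[H→φ3] = [900, 351]
r2 m[H→φ6] = [100, 819]
r2 m[H→φ8] = [180, 273]
r2 m[A→φ0] = [1, 1]
r2 m[B→φ1] = [24, 48]
r2 m[B→φ5] = [108, 128]
r2 m[B→φ7] = [162, 96]
r2 m[N→φ1] = [18, 27]
r2 m[N→φ2] = [50, 162]
r2 m[N→φ4] = [225, 54]
r2 m[R→φ0] = [25, 18]
r2 m[R→φ1] = [17, 16]
r3 m[φ0→H] = [423, 290]
r3 m[φ0→A] = [23184, 50661]
r3 m[φ0→R] = [1917, 1440]
r3 m[φ1→B] = [10026, 5490]
r3 m[φ1→N] = [14328, 9120]
r3 m[φ1→R] = [16848, 13608]
r3 m[φ2→N] = [9, 3]
r3 m[φ3→H] = [1, 7]
r3 m[φ4→N] = [2, 9]
r3 m[φ5→B] = [6, 6]
r3 m[φ6→H] = [9, 3]
r3 m[φ7→B] = [4, 8]
r3 m[φ8→H] = [5, 9]
r3 m[H→φ0] = [45, 189]
r3 m[H→φ3] = [900, 351]
r3 m[H→φ6] = [100, 819]
r3 m[H→φ8] = [180, 273]
r3 m[A→φ0] = [1, 1]
r3 m[B→φ1] = [24, 48]
r3 m[B→φ5] = [108, 128]
r3 m[B→φ7] = [162, 96]
r3 m[N→φ1] = [18, 27]
r3 m[N→φ2] = [50, 162]
r3 m[N→φ4] = [225, 54]
r3 m[R→φ0] = [25, 18]
r3 m[R→φ1] = [17, 16]
r4 m[φ0→H] = [423, 290]
r4 m[φ0→A] = [23184, 50661]
r4 m[φ0→R] = [1917, 1440]
r4 m[φ1→B] = [10026, 5490]
r4 m[φ1→N] = [14328, 9120]
r4 m[φ1→R] = [16848, 13608]
r4 m[φ2→N] = [9, 3]
r4 m[φ3→H] = [1, 7]
r4 m[φ4→N] = [2, 9]
r4 m[φ5→B] = [6, 6]
r4 m[φ6→H] = [9, 3]
r4 m[φ7→B] = [4, 8]
r4 m[φ8→H] = [5, 9]
r4 m[H→φ0] = [45, 189]
r4 m[H→φ3] = [19035, 7830]
r4 m[H→φ6] = [2115, 18270]
r4 m[H→φ8] = [3807, 6090]
r4 m[A→φ0] = [1, 1]
r4 m[B→φ1] = [24, 48]
r4 m[B→φ5] = [40104, 43920]
r4 m[B→φ7] = [60156, 32940]
r4 m[N→φ1] = [18, 27]
r4 m[N→φ2] = [28656, 82080]
r4 m[N→φ4] = [128952, 27360]
r4 m[R→φ0] = [16848, 13608]
r4 m[R→φ1] = [1917, 1440]
r5 m[φ0→H] = [301320, 202824]
r5 m[φ0→A] = [16382088, 35511048]
r5 m[φ0→R] = [1917, 1440]
r5 m[φ1→B] = [1048626, 556794]
r5 m[φ1→N] = [1484568, 932256]
r5 m[φ1→R] = [16848, 13608]
r5 m[φ2→N] = [9, 3]
r5 m[φ3→H] = [1, 7]
r5 m[φ4→N] = [2, 9]
r5 m[φ5→B] = [6, 6]
r5 m[φ6→H] = [9, 3]
r5 m[φ7→B] = [4, 8]
r5 m[φ8→H] = [5, 9]
r5 m[H→φ0] = [45, 189]
r5 m[H→φ3] = [19035, 7830]
r5 m[H→φ6] = [2115, 18270]
r5 m[H→φ8] = [3807, 6090]
r5 m[A→φ0] = [1, 1]
r5 m[B→φ1] = [24, 48]
r5 m[B→φ5] = [40104, 43920]
r5 m[B→φ7] = [60156, 32940]
r5 m[N→φ1] = [18, 27]
r5 m[N→φ2] = [28656, 82080]
r5 m[N→φ4] = [128952, 27360]
r5 m[R→φ0] = [16848, 13608]
r5 m[R→φ1] = [1917, 1440]
r6 m[φ0→H] = [301320, 202824]
r6 m[φ0→A] = [16382088, 35511048]
r6 m[φ0→R] = [1917, 1440]
r6 m[φ1→B] = [1048626, 556794]
r6 m[φ1→N] = [1484568, 932256]
r6 m[φ1→R] = [16848, 13608]
r6 m[φ2→N] = [9, 3]
r6 m[φ3→H] = [1, 7]
r6 m[φ4→N] = [2, 9]
r6 m[φ5→B] = [6, 6]
r6 m[φ6→H] = [9, 3]
r6 m[φ7→B] = [4, 8]
r6 m[φ8→H] = [5, 9]
r6 m[H→φ0] = [45, 189]
r6 m[H→φ3] = [13559400, 5476248]
r6 m[H→φ6] = [1506600, 12777912]
r6 m[H→φ8] = [2711880, 4259304]
r6 m[A→φ0] = [1, 1]
r6 m[B→φ1] = [24, 48]
r6 m[B→φ5] = [4194504, 4454352]
r6 m[B→φ7] = [6291756, 3340764]
r6 m[N→φ1] = [18, 27]
r6 m[N→φ2] = [2969136, 8390304]
r6 m[N→φ4] = [13361112, 2796768]
r6 m[R→φ0] = [16848, 13608]
r6 m[R→φ1] = [1917, 1440]
r7 m[φ0→H] = [301320, 202824]
r7 m[φ0→A] = [16382088, 35511048]
r7 m[φ0→R] = [1917, 1440]
r7 m[φ1→B] = [1048626, 556794]
r7 m[φ1→N] = [1484568, 932256]
r7 m[φ1→R] = [16848, 13608]
r7 m[φ2→N] = [9, 3]
r7 m[φ3→H] = [1, 7]
r7 m[φ4→N] = [2, 9]
r7 m[φ5→B] = [6, 6]
r7 m[φ6→H] = [9, 3]
r7 m[φ7→B] = [4, 8]
r7 m[φ8→H] = [5, 9]
r7 m[H→φ0] = [45, 189]
r7 m[H→φ3] = [13559400, 5476248]
r7 m[H→φ6] = [1506600, 12777912]
r7 m[H→φ8] = [2711880, 4259304]
r7 m[A→φ0] = [1, 1]
r7 m[B→φ1] = [24, 48]
r7 m[B→φ5] = [4194504, 4454352]
r7 m[B→φ7] = [6291756, 3340764]
r7 m[N→φ1] = [18, 27]
r7 m[N→φ2] = [2969136, 8390304]
r7 m[N→φ4] = [13361112, 2796768]
r7 m[R→φ0] = [16848, 13608]
r7 m[R→φ1] = [1917, 1440]
fixed point reached at round 7
b[H] = ⊗ incoming = [13559400, 38333736]

b[H] = [13559400, 38333736]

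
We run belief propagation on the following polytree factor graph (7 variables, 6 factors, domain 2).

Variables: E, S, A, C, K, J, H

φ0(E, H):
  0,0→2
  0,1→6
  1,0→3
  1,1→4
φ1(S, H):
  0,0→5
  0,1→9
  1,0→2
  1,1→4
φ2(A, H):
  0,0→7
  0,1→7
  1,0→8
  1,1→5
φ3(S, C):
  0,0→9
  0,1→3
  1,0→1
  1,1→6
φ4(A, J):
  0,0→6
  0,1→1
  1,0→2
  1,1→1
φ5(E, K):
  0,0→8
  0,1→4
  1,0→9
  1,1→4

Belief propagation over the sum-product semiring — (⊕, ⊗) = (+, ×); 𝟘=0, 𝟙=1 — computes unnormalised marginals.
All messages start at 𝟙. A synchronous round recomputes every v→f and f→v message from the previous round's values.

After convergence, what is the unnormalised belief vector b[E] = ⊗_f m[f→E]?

b[E] = [756336, 663286]

init: all messages = 𝟙 over 2 values
r1 m[φ0→E] = [8, 7]
r1 m[φ0→H] = [5, 10]
r1 m[φ1→S] = [14, 6]
r1 m[φ1→H] = [7, 13]
r1 m[φ2→A] = [14, 13]
r1 m[φ2→H] = [15, 12]
r1 m[φ3→S] = [12, 7]
r1 m[φ3→C] = [10, 9]
r1 m[φ4→A] = [7, 3]
r1 m[φ4→J] = [8, 2]
r1 m[φ5→E] = [12, 13]
r1 m[φ5→K] = [17, 8]
r1 m[E→φ0] = [1, 1]
r1 m[E→φ5] = [1, 1]
r1 m[S→φ1] = [1, 1]
r1 m[S→φ3] = [1, 1]
r1 m[A→φ2] = [1, 1]
r1 m[A→φ4] = [1, 1]
r1 m[C→φ3] = [1, 1]
r1 m[K→φ5] = [1, 1]
r1 m[J→φ4] = [1, 1]
r1 m[H→φ0] = [1, 1]
r1 m[H→φ1] = [1, 1]
r1 m[H→φ2] = [1, 1]
r2 m[φ0→E] = [8, 7]
r2 m[φ0→H] = [5, 10]
r2 m[φ1→S] = [14, 6]
r2 m[φ1→H] = [7, 13]
r2 m[φ2→A] = [14, 13]
r2 m[φ2→H] = [15, 12]
r2 m[φ3→S] = [12, 7]
r2 m[φ3→C] = [10, 9]
r2 m[φ4→A] = [7, 3]
r2 m[φ4→J] = [8, 2]
r2 m[φ5→E] = [12, 13]
r2 m[φ5→K] = [17, 8]
r2 m[E→φ0] = [12, 13]
r2 m[E→φ5] = [8, 7]
r2 m[S→φ1] = [12, 7]
r2 m[S→φ3] = [14, 6]
r2 m[A→φ2] = [7, 3]
r2 m[A→φ4] = [14, 13]
r2 m[C→φ3] = [1, 1]
r2 m[K→φ5] = [1, 1]
r2 m[J→φ4] = [1, 1]
r2 m[H→φ0] = [105, 156]
r2 m[H→φ1] = [75, 120]
r2 m[H→φ2] = [35, 130]
r3 m[φ0→E] = [1146, 939]
r3 m[φ0→H] = [63, 124]
r3 m[φ1→S] = [1455, 630]
r3 m[φ1→H] = [74, 136]
r3 m[φ2→A] = [1155, 930]
r3 m[φ2→H] = [73, 64]
r3 m[φ3→S] = [12, 7]
r3 m[φ3→C] = [132, 78]
r3 m[φ4→A] = [7, 3]
r3 m[φ4→J] = [110, 27]
r3 m[φ5→E] = [12, 13]
r3 m[φ5→K] = [127, 60]
r3 m[E→φ0] = [12, 13]
r3 m[E→φ5] = [8, 7]
r3 m[S→φ1] = [12, 7]
r3 m[S→φ3] = [14, 6]
r3 m[A→φ2] = [7, 3]
r3 m[A→φ4] = [14, 13]
r3 m[C→φ3] = [1, 1]
r3 m[K→φ5] = [1, 1]
r3 m[J→φ4] = [1, 1]
r3 m[H→φ0] = [105, 156]
r3 m[H→φ1] = [75, 120]
r3 m[H→φ2] = [35, 130]
r4 m[φ0→E] = [1146, 939]
r4 m[φ0→H] = [63, 124]
r4 m[φ1→S] = [1455, 630]
r4 m[φ1→H] = [74, 136]
r4 m[φ2→A] = [1155, 930]
r4 m[φ2→H] = [73, 64]
r4 m[φ3→S] = [12, 7]
r4 m[φ3→C] = [132, 78]
r4 m[φ4→A] = [7, 3]
r4 m[φ4→J] = [110, 27]
r4 m[φ5→E] = [12, 13]
r4 m[φ5→K] = [127, 60]
r4 m[E→φ0] = [12, 13]
r4 m[E→φ5] = [1146, 939]
r4 m[S→φ1] = [12, 7]
r4 m[S→φ3] = [1455, 630]
r4 m[A→φ2] = [7, 3]
r4 m[A→φ4] = [1155, 930]
r4 m[C→φ3] = [1, 1]
r4 m[K→φ5] = [1, 1]
r4 m[J→φ4] = [1, 1]
r4 m[H→φ0] = [5402, 8704]
r4 m[H→φ1] = [4599, 7936]
r4 m[H→φ2] = [4662, 16864]
r5 m[φ0→E] = [63028, 51022]
r5 m[φ0→H] = [63, 124]
r5 m[φ1→S] = [94419, 40942]
r5 m[φ1→H] = [74, 136]
r5 m[φ2→A] = [150682, 121616]
r5 m[φ2→H] = [73, 64]
r5 m[φ3→S] = [12, 7]
r5 m[φ3→C] = [13725, 8145]
r5 m[φ4→A] = [7, 3]
r5 m[φ4→J] = [8790, 2085]
r5 m[φ5→E] = [12, 13]
r5 m[φ5→K] = [17619, 8340]
r5 m[E→φ0] = [12, 13]
r5 m[E→φ5] = [1146, 939]
r5 m[S→φ1] = [12, 7]
r5 m[S→φ3] = [1455, 630]
r5 m[A→φ2] = [7, 3]
r5 m[A→φ4] = [1155, 930]
r5 m[C→φ3] = [1, 1]
r5 m[K→φ5] = [1, 1]
r5 m[J→φ4] = [1, 1]
r5 m[H→φ0] = [5402, 8704]
r5 m[H→φ1] = [4599, 7936]
r5 m[H→φ2] = [4662, 16864]
r6 m[φ0→E] = [63028, 51022]
r6 m[φ0→H] = [63, 124]
r6 m[φ1→S] = [94419, 40942]
r6 m[φ1→H] = [74, 136]
r6 m[φ2→A] = [150682, 121616]
r6 m[φ2→H] = [73, 64]
r6 m[φ3→S] = [12, 7]
r6 m[φ3→C] = [13725, 8145]
r6 m[φ4→A] = [7, 3]
r6 m[φ4→J] = [8790, 2085]
r6 m[φ5→E] = [12, 13]
r6 m[φ5→K] = [17619, 8340]
r6 m[E→φ0] = [12, 13]
r6 m[E→φ5] = [63028, 51022]
r6 m[S→φ1] = [12, 7]
r6 m[S→φ3] = [94419, 40942]
r6 m[A→φ2] = [7, 3]
r6 m[A→φ4] = [150682, 121616]
r6 m[C→φ3] = [1, 1]
r6 m[K→φ5] = [1, 1]
r6 m[J→φ4] = [1, 1]
r6 m[H→φ0] = [5402, 8704]
r6 m[H→φ1] = [4599, 7936]
r6 m[H→φ2] = [4662, 16864]
r7 m[φ0→E] = [63028, 51022]
r7 m[φ0→H] = [63, 124]
r7 m[φ1→S] = [94419, 40942]
r7 m[φ1→H] = [74, 136]
r7 m[φ2→A] = [150682, 121616]
r7 m[φ2→H] = [73, 64]
r7 m[φ3→S] = [12, 7]
r7 m[φ3→C] = [890713, 528909]
r7 m[φ4→A] = [7, 3]
r7 m[φ4→J] = [1147324, 272298]
r7 m[φ5→E] = [12, 13]
r7 m[φ5→K] = [963422, 456200]
r7 m[E→φ0] = [12, 13]
r7 m[E→φ5] = [63028, 51022]
r7 m[S→φ1] = [12, 7]
r7 m[S→φ3] = [94419, 40942]
r7 m[A→φ2] = [7, 3]
r7 m[A→φ4] = [150682, 121616]
r7 m[C→φ3] = [1, 1]
r7 m[K→φ5] = [1, 1]
r7 m[J→φ4] = [1, 1]
r7 m[H→φ0] = [5402, 8704]
r7 m[H→φ1] = [4599, 7936]
r7 m[H→φ2] = [4662, 16864]
r8 m[φ0→E] = [63028, 51022]
r8 m[φ0→H] = [63, 124]
r8 m[φ1→S] = [94419, 40942]
r8 m[φ1→H] = [74, 136]
r8 m[φ2→A] = [150682, 121616]
r8 m[φ2→H] = [73, 64]
r8 m[φ3→S] = [12, 7]
r8 m[φ3→C] = [890713, 528909]
r8 m[φ4→A] = [7, 3]
r8 m[φ4→J] = [1147324, 272298]
r8 m[φ5→E] = [12, 13]
r8 m[φ5→K] = [963422, 456200]
r8 m[E→φ0] = [12, 13]
r8 m[E→φ5] = [63028, 51022]
r8 m[S→φ1] = [12, 7]
r8 m[S→φ3] = [94419, 40942]
r8 m[A→φ2] = [7, 3]
r8 m[A→φ4] = [150682, 121616]
r8 m[C→φ3] = [1, 1]
r8 m[K→φ5] = [1, 1]
r8 m[J→φ4] = [1, 1]
r8 m[H→φ0] = [5402, 8704]
r8 m[H→φ1] = [4599, 7936]
r8 m[H→φ2] = [4662, 16864]
fixed point reached at round 8
b[E] = ⊗ incoming = [756336, 663286]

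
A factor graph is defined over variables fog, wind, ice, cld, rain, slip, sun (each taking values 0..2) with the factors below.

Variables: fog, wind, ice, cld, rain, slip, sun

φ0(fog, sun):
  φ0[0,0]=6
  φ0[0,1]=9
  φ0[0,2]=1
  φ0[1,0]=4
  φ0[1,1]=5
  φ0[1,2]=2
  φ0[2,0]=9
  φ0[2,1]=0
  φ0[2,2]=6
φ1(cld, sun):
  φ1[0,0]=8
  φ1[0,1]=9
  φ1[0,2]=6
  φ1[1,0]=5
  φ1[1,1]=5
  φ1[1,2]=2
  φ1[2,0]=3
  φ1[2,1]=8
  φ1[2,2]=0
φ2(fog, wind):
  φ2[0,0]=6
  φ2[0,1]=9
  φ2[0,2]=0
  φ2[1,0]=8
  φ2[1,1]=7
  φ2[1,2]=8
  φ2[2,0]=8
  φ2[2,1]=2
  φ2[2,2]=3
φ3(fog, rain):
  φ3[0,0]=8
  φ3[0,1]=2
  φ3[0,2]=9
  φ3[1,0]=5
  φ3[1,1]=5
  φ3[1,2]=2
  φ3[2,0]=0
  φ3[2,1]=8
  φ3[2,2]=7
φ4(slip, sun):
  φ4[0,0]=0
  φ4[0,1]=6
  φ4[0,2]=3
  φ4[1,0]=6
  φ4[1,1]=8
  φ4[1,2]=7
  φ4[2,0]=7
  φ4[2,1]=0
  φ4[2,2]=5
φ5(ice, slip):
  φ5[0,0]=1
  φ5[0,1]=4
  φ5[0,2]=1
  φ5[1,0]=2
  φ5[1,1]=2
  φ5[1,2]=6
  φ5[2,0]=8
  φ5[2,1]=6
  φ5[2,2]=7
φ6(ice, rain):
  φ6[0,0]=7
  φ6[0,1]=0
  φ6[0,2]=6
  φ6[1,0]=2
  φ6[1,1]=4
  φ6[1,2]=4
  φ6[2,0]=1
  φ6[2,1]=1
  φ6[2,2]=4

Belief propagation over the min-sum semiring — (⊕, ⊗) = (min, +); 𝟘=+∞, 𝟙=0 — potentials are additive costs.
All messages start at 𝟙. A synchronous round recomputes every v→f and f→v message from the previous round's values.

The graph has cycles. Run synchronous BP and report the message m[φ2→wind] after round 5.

message @ round 5 = [12, 8, 6]

init: all messages = 𝟙 over 3 values
r1 m[φ0→fog] = [1, 2, 0]
r1 m[φ0→sun] = [4, 0, 1]
r1 m[φ1→cld] = [6, 2, 0]
r1 m[φ1→sun] = [3, 5, 0]
r1 m[φ2→fog] = [0, 7, 2]
r1 m[φ2→wind] = [6, 2, 0]
r1 m[φ3→fog] = [2, 2, 0]
r1 m[φ3→rain] = [0, 2, 2]
r1 m[φ4→slip] = [0, 6, 0]
r1 m[φ4→sun] = [0, 0, 3]
r1 m[φ5→ice] = [1, 2, 6]
r1 m[φ5→slip] = [1, 2, 1]
r1 m[φ6→ice] = [0, 2, 1]
r1 m[φ6→rain] = [1, 0, 4]
r1 m[fog→φ0] = [0, 0, 0]
r1 m[fog→φ2] = [0, 0, 0]
r1 m[fog→φ3] = [0, 0, 0]
r1 m[wind→φ2] = [0, 0, 0]
r1 m[ice→φ5] = [0, 0, 0]
r1 m[ice→φ6] = [0, 0, 0]
r1 m[cld→φ1] = [0, 0, 0]
r1 m[rain→φ3] = [0, 0, 0]
r1 m[rain→φ6] = [0, 0, 0]
r1 m[slip→φ4] = [0, 0, 0]
r1 m[slip→φ5] = [0, 0, 0]
r1 m[sun→φ0] = [0, 0, 0]
r1 m[sun→φ1] = [0, 0, 0]
r1 m[sun→φ4] = [0, 0, 0]
r2 m[φ0→fog] = [1, 2, 0]
r2 m[φ0→sun] = [4, 0, 1]
r2 m[φ1→cld] = [6, 2, 0]
r2 m[φ1→sun] = [3, 5, 0]
r2 m[φ2→fog] = [0, 7, 2]
r2 m[φ2→wind] = [6, 2, 0]
r2 m[φ3→fog] = [2, 2, 0]
r2 m[φ3→rain] = [0, 2, 2]
r2 m[φ4→slip] = [0, 6, 0]
r2 m[φ4→sun] = [0, 0, 3]
r2 m[φ5→ice] = [1, 2, 6]
r2 m[φ5→slip] = [1, 2, 1]
r2 m[φ6→ice] = [0, 2, 1]
r2 m[φ6→rain] = [1, 0, 4]
r2 m[fog→φ0] = [2, 9, 2]
r2 m[fog→φ2] = [3, 4, 0]
r2 m[fog→φ3] = [1, 9, 2]
r2 m[wind→φ2] = [0, 0, 0]
r2 m[ice→φ5] = [0, 2, 1]
r2 m[ice→φ6] = [1, 2, 6]
r2 m[cld→φ1] = [0, 0, 0]
r2 m[rain→φ3] = [1, 0, 4]
r2 m[rain→φ6] = [0, 2, 2]
r2 m[slip→φ4] = [1, 2, 1]
r2 m[slip→φ5] = [0, 6, 0]
r2 m[sun→φ0] = [3, 5, 3]
r2 m[sun→φ1] = [4, 0, 4]
r2 m[sun→φ4] = [7, 5, 1]
r3 m[φ0→fog] = [4, 5, 5]
r3 m[φ0→sun] = [8, 2, 3]
r3 m[φ1→cld] = [9, 5, 4]
r3 m[φ1→sun] = [3, 5, 0]
r3 m[φ2→fog] = [0, 7, 2]
r3 m[φ2→wind] = [8, 2, 3]
r3 m[φ3→fog] = [2, 5, 1]
r3 m[φ3→rain] = [2, 3, 9]
r3 m[φ4→slip] = [4, 8, 5]
r3 m[φ4→sun] = [1, 1, 4]
r3 m[φ5→ice] = [1, 2, 7]
r3 m[φ5→slip] = [1, 4, 1]
r3 m[φ6→ice] = [2, 2, 1]
r3 m[φ6→rain] = [4, 1, 6]
r3 m[fog→φ0] = [2, 9, 2]
r3 m[fog→φ2] = [3, 4, 0]
r3 m[fog→φ3] = [1, 9, 2]
r3 m[wind→φ2] = [0, 0, 0]
r3 m[ice→φ5] = [0, 2, 1]
r3 m[ice→φ6] = [1, 2, 6]
r3 m[cld→φ1] = [0, 0, 0]
r3 m[rain→φ3] = [1, 0, 4]
r3 m[rain→φ6] = [0, 2, 2]
r3 m[slip→φ4] = [1, 2, 1]
r3 m[slip→φ5] = [0, 6, 0]
r3 m[sun→φ0] = [3, 5, 3]
r3 m[sun→φ1] = [4, 0, 4]
r3 m[sun→φ4] = [7, 5, 1]
r4 m[φ0→fog] = [4, 5, 5]
r4 m[φ0→sun] = [8, 2, 3]
r4 m[φ1→cld] = [9, 5, 4]
r4 m[φ1→sun] = [3, 5, 0]
r4 m[φ2→fog] = [0, 7, 2]
r4 m[φ2→wind] = [8, 2, 3]
r4 m[φ3→fog] = [2, 5, 1]
r4 m[φ3→rain] = [2, 3, 9]
r4 m[φ4→slip] = [4, 8, 5]
r4 m[φ4→sun] = [1, 1, 4]
r4 m[φ5→ice] = [1, 2, 7]
r4 m[φ5→slip] = [1, 4, 1]
r4 m[φ6→ice] = [2, 2, 1]
r4 m[φ6→rain] = [4, 1, 6]
r4 m[fog→φ0] = [2, 12, 3]
r4 m[fog→φ2] = [6, 10, 6]
r4 m[fog→φ3] = [4, 12, 7]
r4 m[wind→φ2] = [0, 0, 0]
r4 m[ice→φ5] = [2, 2, 1]
r4 m[ice→φ6] = [1, 2, 7]
r4 m[cld→φ1] = [0, 0, 0]
r4 m[rain→φ3] = [4, 1, 6]
r4 m[rain→φ6] = [2, 3, 9]
r4 m[slip→φ4] = [1, 4, 1]
r4 m[slip→φ5] = [4, 8, 5]
r4 m[sun→φ0] = [4, 6, 4]
r4 m[sun→φ1] = [9, 3, 7]
r4 m[sun→φ4] = [11, 7, 3]
r5 m[φ0→fog] = [5, 6, 6]
r5 m[φ0→sun] = [8, 3, 3]
r5 m[φ1→cld] = [12, 8, 7]
r5 m[φ1→sun] = [3, 5, 0]
r5 m[φ2→fog] = [0, 7, 2]
r5 m[φ2→wind] = [12, 8, 6]
r5 m[φ3→fog] = [3, 6, 4]
r5 m[φ3→rain] = [7, 6, 13]
r5 m[φ4→slip] = [6, 10, 7]
r5 m[φ4→sun] = [1, 1, 4]
r5 m[φ5→ice] = [5, 6, 12]
r5 m[φ5→slip] = [3, 4, 3]
r5 m[φ6→ice] = [3, 4, 3]
r5 m[φ6→rain] = [4, 1, 6]
r5 m[fog→φ0] = [2, 12, 3]
r5 m[fog→φ2] = [6, 10, 6]
r5 m[fog→φ3] = [4, 12, 7]
r5 m[wind→φ2] = [0, 0, 0]
r5 m[ice→φ5] = [2, 2, 1]
r5 m[ice→φ6] = [1, 2, 7]
r5 m[cld→φ1] = [0, 0, 0]
r5 m[rain→φ3] = [4, 1, 6]
r5 m[rain→φ6] = [2, 3, 9]
r5 m[slip→φ4] = [1, 4, 1]
r5 m[slip→φ5] = [4, 8, 5]
r5 m[sun→φ0] = [4, 6, 4]
r5 m[sun→φ1] = [9, 3, 7]
r5 m[sun→φ4] = [11, 7, 3]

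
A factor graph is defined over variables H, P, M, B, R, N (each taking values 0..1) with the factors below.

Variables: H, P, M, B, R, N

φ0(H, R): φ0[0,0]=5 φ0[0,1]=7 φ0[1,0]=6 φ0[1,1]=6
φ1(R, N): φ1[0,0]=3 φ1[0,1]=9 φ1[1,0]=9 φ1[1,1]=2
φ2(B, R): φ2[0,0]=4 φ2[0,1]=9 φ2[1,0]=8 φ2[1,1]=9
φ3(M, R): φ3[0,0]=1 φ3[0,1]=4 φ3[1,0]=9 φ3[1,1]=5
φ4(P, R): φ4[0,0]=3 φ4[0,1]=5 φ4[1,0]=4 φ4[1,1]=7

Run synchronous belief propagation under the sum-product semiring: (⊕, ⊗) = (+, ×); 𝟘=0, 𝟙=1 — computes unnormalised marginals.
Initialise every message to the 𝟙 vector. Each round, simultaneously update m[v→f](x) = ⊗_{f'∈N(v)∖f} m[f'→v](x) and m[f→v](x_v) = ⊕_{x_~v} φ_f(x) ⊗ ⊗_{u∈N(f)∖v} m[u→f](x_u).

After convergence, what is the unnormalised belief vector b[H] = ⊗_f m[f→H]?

b[H] = [200088, 188784]

init: all messages = 𝟙 over 2 values
r1 m[φ0→H] = [12, 12]
r1 m[φ0→R] = [11, 13]
r1 m[φ1→R] = [12, 11]
r1 m[φ1→N] = [12, 11]
r1 m[φ2→B] = [13, 17]
r1 m[φ2→R] = [12, 18]
r1 m[φ3→M] = [5, 14]
r1 m[φ3→R] = [10, 9]
r1 m[φ4→P] = [8, 11]
r1 m[φ4→R] = [7, 12]
r1 m[H→φ0] = [1, 1]
r1 m[P→φ4] = [1, 1]
r1 m[M→φ3] = [1, 1]
r1 m[B→φ2] = [1, 1]
r1 m[R→φ0] = [1, 1]
r1 m[R→φ1] = [1, 1]
r1 m[R→φ2] = [1, 1]
r1 m[R→φ3] = [1, 1]
r1 m[R→φ4] = [1, 1]
r1 m[N→φ1] = [1, 1]
r2 m[φ0→H] = [12, 12]
r2 m[φ0→R] = [11, 13]
r2 m[φ1→R] = [12, 11]
r2 m[φ1→N] = [12, 11]
r2 m[φ2→B] = [13, 17]
r2 m[φ2→R] = [12, 18]
r2 m[φ3→M] = [5, 14]
r2 m[φ3→R] = [10, 9]
r2 m[φ4→P] = [8, 11]
r2 m[φ4→R] = [7, 12]
r2 m[H→φ0] = [1, 1]
r2 m[P→φ4] = [1, 1]
r2 m[M→φ3] = [1, 1]
r2 m[B→φ2] = [1, 1]
r2 m[R→φ0] = [10080, 21384]
r2 m[R→φ1] = [9240, 25272]
r2 m[R→φ2] = [9240, 15444]
r2 m[R→φ3] = [11088, 30888]
r2 m[R→φ4] = [15840, 23166]
r2 m[N→φ1] = [1, 1]
r3 m[φ0→H] = [200088, 188784]
r3 m[φ0→R] = [11, 13]
r3 m[φ1→R] = [12, 11]
r3 m[φ1→N] = [255168, 133704]
r3 m[φ2→B] = [175956, 212916]
r3 m[φ2→R] = [12, 18]
r3 m[φ3→M] = [134640, 254232]
r3 m[φ3→R] = [10, 9]
r3 m[φ4→P] = [163350, 225522]
r3 m[φ4→R] = [7, 12]
r3 m[H→φ0] = [1, 1]
r3 m[P→φ4] = [1, 1]
r3 m[M→φ3] = [1, 1]
r3 m[B→φ2] = [1, 1]
r3 m[R→φ0] = [10080, 21384]
r3 m[R→φ1] = [9240, 25272]
r3 m[R→φ2] = [9240, 15444]
r3 m[R→φ3] = [11088, 30888]
r3 m[R→φ4] = [15840, 23166]
r3 m[N→φ1] = [1, 1]
r4 m[φ0→H] = [200088, 188784]
r4 m[φ0→R] = [11, 13]
r4 m[φ1→R] = [12, 11]
r4 m[φ1→N] = [255168, 133704]
r4 m[φ2→B] = [175956, 212916]
r4 m[φ2→R] = [12, 18]
r4 m[φ3→M] = [134640, 254232]
r4 m[φ3→R] = [10, 9]
r4 m[φ4→P] = [163350, 225522]
r4 m[φ4→R] = [7, 12]
r4 m[H→φ0] = [1, 1]
r4 m[P→φ4] = [1, 1]
r4 m[M→φ3] = [1, 1]
r4 m[B→φ2] = [1, 1]
r4 m[R→φ0] = [10080, 21384]
r4 m[R→φ1] = [9240, 25272]
r4 m[R→φ2] = [9240, 15444]
r4 m[R→φ3] = [11088, 30888]
r4 m[R→φ4] = [15840, 23166]
r4 m[N→φ1] = [1, 1]
fixed point reached at round 4
b[H] = ⊗ incoming = [200088, 188784]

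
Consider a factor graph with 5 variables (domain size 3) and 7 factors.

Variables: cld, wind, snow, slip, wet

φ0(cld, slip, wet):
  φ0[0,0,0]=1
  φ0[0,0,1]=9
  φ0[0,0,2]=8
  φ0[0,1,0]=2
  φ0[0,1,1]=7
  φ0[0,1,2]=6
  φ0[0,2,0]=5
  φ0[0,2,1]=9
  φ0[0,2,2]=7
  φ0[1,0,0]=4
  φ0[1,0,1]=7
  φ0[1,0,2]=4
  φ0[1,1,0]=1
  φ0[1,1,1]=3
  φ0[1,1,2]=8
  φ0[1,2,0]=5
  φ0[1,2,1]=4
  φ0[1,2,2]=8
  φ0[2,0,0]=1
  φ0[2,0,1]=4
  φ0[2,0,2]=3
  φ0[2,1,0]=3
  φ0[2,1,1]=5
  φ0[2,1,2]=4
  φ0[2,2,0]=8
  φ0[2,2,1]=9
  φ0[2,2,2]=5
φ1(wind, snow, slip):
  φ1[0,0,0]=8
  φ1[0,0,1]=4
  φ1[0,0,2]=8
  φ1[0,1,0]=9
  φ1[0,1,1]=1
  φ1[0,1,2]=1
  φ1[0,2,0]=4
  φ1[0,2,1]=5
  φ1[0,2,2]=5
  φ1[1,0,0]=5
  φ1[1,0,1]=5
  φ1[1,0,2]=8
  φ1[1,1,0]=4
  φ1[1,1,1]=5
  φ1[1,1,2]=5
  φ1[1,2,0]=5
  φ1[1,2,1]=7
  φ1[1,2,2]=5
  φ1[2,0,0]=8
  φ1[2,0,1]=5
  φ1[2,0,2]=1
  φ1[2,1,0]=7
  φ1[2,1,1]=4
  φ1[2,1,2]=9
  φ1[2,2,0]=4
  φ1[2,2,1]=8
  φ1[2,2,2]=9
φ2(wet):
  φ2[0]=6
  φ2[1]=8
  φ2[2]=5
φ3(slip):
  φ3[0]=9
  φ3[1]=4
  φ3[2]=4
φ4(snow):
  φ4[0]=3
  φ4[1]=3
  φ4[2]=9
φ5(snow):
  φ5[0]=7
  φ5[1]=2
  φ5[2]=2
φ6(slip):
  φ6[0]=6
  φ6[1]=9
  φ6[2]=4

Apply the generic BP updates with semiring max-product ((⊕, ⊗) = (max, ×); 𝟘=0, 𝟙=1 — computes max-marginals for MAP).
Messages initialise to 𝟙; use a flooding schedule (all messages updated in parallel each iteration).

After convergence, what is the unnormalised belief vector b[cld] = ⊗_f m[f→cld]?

b[cld] = [653184, 508032, 290304]

init: all messages = 𝟙 over 3 values
r1 m[φ0→cld] = [9, 8, 9]
r1 m[φ0→slip] = [9, 8, 9]
r1 m[φ0→wet] = [8, 9, 8]
r1 m[φ1→wind] = [9, 8, 9]
r1 m[φ1→snow] = [8, 9, 9]
r1 m[φ1→slip] = [9, 8, 9]
r1 m[φ2→wet] = [6, 8, 5]
r1 m[φ3→slip] = [9, 4, 4]
r1 m[φ4→snow] = [3, 3, 9]
r1 m[φ5→snow] = [7, 2, 2]
r1 m[φ6→slip] = [6, 9, 4]
r1 m[cld→φ0] = [1, 1, 1]
r1 m[wind→φ1] = [1, 1, 1]
r1 m[snow→φ1] = [1, 1, 1]
r1 m[snow→φ4] = [1, 1, 1]
r1 m[snow→φ5] = [1, 1, 1]
r1 m[slip→φ0] = [1, 1, 1]
r1 m[slip→φ1] = [1, 1, 1]
r1 m[slip→φ3] = [1, 1, 1]
r1 m[slip→φ6] = [1, 1, 1]
r1 m[wet→φ0] = [1, 1, 1]
r1 m[wet→φ2] = [1, 1, 1]
r2 m[φ0→cld] = [9, 8, 9]
r2 m[φ0→slip] = [9, 8, 9]
r2 m[φ0→wet] = [8, 9, 8]
r2 m[φ1→wind] = [9, 8, 9]
r2 m[φ1→snow] = [8, 9, 9]
r2 m[φ1→slip] = [9, 8, 9]
r2 m[φ2→wet] = [6, 8, 5]
r2 m[φ3→slip] = [9, 4, 4]
r2 m[φ4→snow] = [3, 3, 9]
r2 m[φ5→snow] = [7, 2, 2]
r2 m[φ6→slip] = [6, 9, 4]
r2 m[cld→φ0] = [1, 1, 1]
r2 m[wind→φ1] = [1, 1, 1]
r2 m[snow→φ1] = [21, 6, 18]
r2 m[snow→φ4] = [56, 18, 18]
r2 m[snow→φ5] = [24, 27, 81]
r2 m[slip→φ0] = [486, 288, 144]
r2 m[slip→φ1] = [486, 288, 144]
r2 m[slip→φ3] = [486, 576, 324]
r2 m[slip→φ6] = [729, 256, 324]
r2 m[wet→φ0] = [6, 8, 5]
r2 m[wet→φ2] = [8, 9, 8]
r3 m[φ0→cld] = [34992, 27216, 15552]
r3 m[φ0→slip] = [72, 56, 72]
r3 m[φ0→wet] = [1944, 4374, 3888]
r3 m[φ1→wind] = [81648, 51030, 81648]
r3 m[φ1→snow] = [3888, 4374, 2430]
r3 m[φ1→slip] = [168, 144, 168]
r3 m[φ2→wet] = [6, 8, 5]
r3 m[φ3→slip] = [9, 4, 4]
r3 m[φ4→snow] = [3, 3, 9]
r3 m[φ5→snow] = [7, 2, 2]
r3 m[φ6→slip] = [6, 9, 4]
r3 m[cld→φ0] = [1, 1, 1]
r3 m[wind→φ1] = [1, 1, 1]
r3 m[snow→φ1] = [21, 6, 18]
r3 m[snow→φ4] = [56, 18, 18]
r3 m[snow→φ5] = [24, 27, 81]
r3 m[slip→φ0] = [486, 288, 144]
r3 m[slip→φ1] = [486, 288, 144]
r3 m[slip→φ3] = [486, 576, 324]
r3 m[slip→φ6] = [729, 256, 324]
r3 m[wet→φ0] = [6, 8, 5]
r3 m[wet→φ2] = [8, 9, 8]
r4 m[φ0→cld] = [34992, 27216, 15552]
r4 m[φ0→slip] = [72, 56, 72]
r4 m[φ0→wet] = [1944, 4374, 3888]
r4 m[φ1→wind] = [81648, 51030, 81648]
r4 m[φ1→snow] = [3888, 4374, 2430]
r4 m[φ1→slip] = [168, 144, 168]
r4 m[φ2→wet] = [6, 8, 5]
r4 m[φ3→slip] = [9, 4, 4]
r4 m[φ4→snow] = [3, 3, 9]
r4 m[φ5→snow] = [7, 2, 2]
r4 m[φ6→slip] = [6, 9, 4]
r4 m[cld→φ0] = [1, 1, 1]
r4 m[wind→φ1] = [1, 1, 1]
r4 m[snow→φ1] = [21, 6, 18]
r4 m[snow→φ4] = [27216, 8748, 4860]
r4 m[snow→φ5] = [11664, 13122, 21870]
r4 m[slip→φ0] = [9072, 5184, 2688]
r4 m[slip→φ1] = [3888, 2016, 1152]
r4 m[slip→φ3] = [72576, 72576, 48384]
r4 m[slip→φ6] = [108864, 32256, 48384]
r4 m[wet→φ0] = [6, 8, 5]
r4 m[wet→φ2] = [1944, 4374, 3888]
r5 m[φ0→cld] = [653184, 508032, 290304]
r5 m[φ0→slip] = [72, 56, 72]
r5 m[φ0→wet] = [36288, 81648, 72576]
r5 m[φ1→wind] = [653184, 408240, 653184]
r5 m[φ1→snow] = [31104, 34992, 19440]
r5 m[φ1→slip] = [168, 144, 168]
r5 m[φ2→wet] = [6, 8, 5]
r5 m[φ3→slip] = [9, 4, 4]
r5 m[φ4→snow] = [3, 3, 9]
r5 m[φ5→snow] = [7, 2, 2]
r5 m[φ6→slip] = [6, 9, 4]
r5 m[cld→φ0] = [1, 1, 1]
r5 m[wind→φ1] = [1, 1, 1]
r5 m[snow→φ1] = [21, 6, 18]
r5 m[snow→φ4] = [27216, 8748, 4860]
r5 m[snow→φ5] = [11664, 13122, 21870]
r5 m[slip→φ0] = [9072, 5184, 2688]
r5 m[slip→φ1] = [3888, 2016, 1152]
r5 m[slip→φ3] = [72576, 72576, 48384]
r5 m[slip→φ6] = [108864, 32256, 48384]
r5 m[wet→φ0] = [6, 8, 5]
r5 m[wet→φ2] = [1944, 4374, 3888]
r6 m[φ0→cld] = [653184, 508032, 290304]
r6 m[φ0→slip] = [72, 56, 72]
r6 m[φ0→wet] = [36288, 81648, 72576]
r6 m[φ1→wind] = [653184, 408240, 653184]
r6 m[φ1→snow] = [31104, 34992, 19440]
r6 m[φ1→slip] = [168, 144, 168]
r6 m[φ2→wet] = [6, 8, 5]
r6 m[φ3→slip] = [9, 4, 4]
r6 m[φ4→snow] = [3, 3, 9]
r6 m[φ5→snow] = [7, 2, 2]
r6 m[φ6→slip] = [6, 9, 4]
r6 m[cld→φ0] = [1, 1, 1]
r6 m[wind→φ1] = [1, 1, 1]
r6 m[snow→φ1] = [21, 6, 18]
r6 m[snow→φ4] = [217728, 69984, 38880]
r6 m[snow→φ5] = [93312, 104976, 174960]
r6 m[slip→φ0] = [9072, 5184, 2688]
r6 m[slip→φ1] = [3888, 2016, 1152]
r6 m[slip→φ3] = [72576, 72576, 48384]
r6 m[slip→φ6] = [108864, 32256, 48384]
r6 m[wet→φ0] = [6, 8, 5]
r6 m[wet→φ2] = [36288, 81648, 72576]
r7 m[φ0→cld] = [653184, 508032, 290304]
r7 m[φ0→slip] = [72, 56, 72]
r7 m[φ0→wet] = [36288, 81648, 72576]
r7 m[φ1→wind] = [653184, 408240, 653184]
r7 m[φ1→snow] = [31104, 34992, 19440]
r7 m[φ1→slip] = [168, 144, 168]
r7 m[φ2→wet] = [6, 8, 5]
r7 m[φ3→slip] = [9, 4, 4]
r7 m[φ4→snow] = [3, 3, 9]
r7 m[φ5→snow] = [7, 2, 2]
r7 m[φ6→slip] = [6, 9, 4]
r7 m[cld→φ0] = [1, 1, 1]
r7 m[wind→φ1] = [1, 1, 1]
r7 m[snow→φ1] = [21, 6, 18]
r7 m[snow→φ4] = [217728, 69984, 38880]
r7 m[snow→φ5] = [93312, 104976, 174960]
r7 m[slip→φ0] = [9072, 5184, 2688]
r7 m[slip→φ1] = [3888, 2016, 1152]
r7 m[slip→φ3] = [72576, 72576, 48384]
r7 m[slip→φ6] = [108864, 32256, 48384]
r7 m[wet→φ0] = [6, 8, 5]
r7 m[wet→φ2] = [36288, 81648, 72576]
fixed point reached at round 7
b[cld] = ⊗ incoming = [653184, 508032, 290304]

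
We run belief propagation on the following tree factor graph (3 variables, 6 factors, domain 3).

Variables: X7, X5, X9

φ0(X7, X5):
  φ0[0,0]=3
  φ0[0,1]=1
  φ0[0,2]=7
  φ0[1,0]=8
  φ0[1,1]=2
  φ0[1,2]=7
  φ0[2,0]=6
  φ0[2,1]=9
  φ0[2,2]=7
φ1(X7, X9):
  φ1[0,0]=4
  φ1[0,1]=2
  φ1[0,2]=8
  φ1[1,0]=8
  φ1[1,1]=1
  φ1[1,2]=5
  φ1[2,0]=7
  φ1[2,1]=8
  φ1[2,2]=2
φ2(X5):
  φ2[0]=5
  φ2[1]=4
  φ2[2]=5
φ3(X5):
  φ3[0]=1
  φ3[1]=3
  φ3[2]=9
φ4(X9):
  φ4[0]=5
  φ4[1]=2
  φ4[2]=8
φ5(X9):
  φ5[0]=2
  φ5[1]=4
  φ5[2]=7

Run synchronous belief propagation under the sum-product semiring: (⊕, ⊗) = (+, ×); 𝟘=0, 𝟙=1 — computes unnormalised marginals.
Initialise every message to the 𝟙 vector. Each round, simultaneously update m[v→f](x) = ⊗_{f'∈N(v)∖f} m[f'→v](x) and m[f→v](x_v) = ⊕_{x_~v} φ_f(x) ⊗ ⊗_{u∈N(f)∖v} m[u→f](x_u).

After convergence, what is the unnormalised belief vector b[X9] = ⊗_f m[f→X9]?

b[X9] = [75710, 37496, 310072]

init: all messages = 𝟙 over 3 values
r1 m[φ0→X7] = [11, 17, 22]
r1 m[φ0→X5] = [17, 12, 21]
r1 m[φ1→X7] = [14, 14, 17]
r1 m[φ1→X9] = [19, 11, 15]
r1 m[φ2→X5] = [5, 4, 5]
r1 m[φ3→X5] = [1, 3, 9]
r1 m[φ4→X9] = [5, 2, 8]
r1 m[φ5→X9] = [2, 4, 7]
r1 m[X7→φ0] = [1, 1, 1]
r1 m[X7→φ1] = [1, 1, 1]
r1 m[X5→φ0] = [1, 1, 1]
r1 m[X5→φ2] = [1, 1, 1]
r1 m[X5→φ3] = [1, 1, 1]
r1 m[X9→φ1] = [1, 1, 1]
r1 m[X9→φ4] = [1, 1, 1]
r1 m[X9→φ5] = [1, 1, 1]
r2 m[φ0→X7] = [11, 17, 22]
r2 m[φ0→X5] = [17, 12, 21]
r2 m[φ1→X7] = [14, 14, 17]
r2 m[φ1→X9] = [19, 11, 15]
r2 m[φ2→X5] = [5, 4, 5]
r2 m[φ3→X5] = [1, 3, 9]
r2 m[φ4→X9] = [5, 2, 8]
r2 m[φ5→X9] = [2, 4, 7]
r2 m[X7→φ0] = [14, 14, 17]
r2 m[X7→φ1] = [11, 17, 22]
r2 m[X5→φ0] = [5, 12, 45]
r2 m[X5→φ2] = [17, 36, 189]
r2 m[X5→φ3] = [85, 48, 105]
r2 m[X9→φ1] = [10, 8, 56]
r2 m[X9→φ4] = [38, 44, 105]
r2 m[X9→φ5] = [95, 22, 120]
r3 m[φ0→X7] = [342, 379, 453]
r3 m[φ0→X5] = [256, 195, 315]
r3 m[φ1→X7] = [504, 368, 246]
r3 m[φ1→X9] = [334, 215, 217]
r3 m[φ2→X5] = [5, 4, 5]
r3 m[φ3→X5] = [1, 3, 9]
r3 m[φ4→X9] = [5, 2, 8]
r3 m[φ5→X9] = [2, 4, 7]
r3 m[X7→φ0] = [14, 14, 17]
r3 m[X7→φ1] = [11, 17, 22]
r3 m[X5→φ0] = [5, 12, 45]
r3 m[X5→φ2] = [17, 36, 189]
r3 m[X5→φ3] = [85, 48, 105]
r3 m[X9→φ1] = [10, 8, 56]
r3 m[X9→φ4] = [38, 44, 105]
r3 m[X9→φ5] = [95, 22, 120]
r4 m[φ0→X7] = [342, 379, 453]
r4 m[φ0→X5] = [256, 195, 315]
r4 m[φ1→X7] = [504, 368, 246]
r4 m[φ1→X9] = [334, 215, 217]
r4 m[φ2→X5] = [5, 4, 5]
r4 m[φ3→X5] = [1, 3, 9]
r4 m[φ4→X9] = [5, 2, 8]
r4 m[φ5→X9] = [2, 4, 7]
r4 m[X7→φ0] = [504, 368, 246]
r4 m[X7→φ1] = [342, 379, 453]
r4 m[X5→φ0] = [5, 12, 45]
r4 m[X5→φ2] = [256, 585, 2835]
r4 m[X5→φ3] = [1280, 780, 1575]
r4 m[X9→φ1] = [10, 8, 56]
r4 m[X9→φ4] = [668, 860, 1519]
r4 m[X9→φ5] = [1670, 430, 1736]
r5 m[φ0→X7] = [342, 379, 453]
r5 m[φ0→X5] = [5932, 3454, 7826]
r5 m[φ1→X7] = [504, 368, 246]
r5 m[φ1→X9] = [7571, 4687, 5537]
r5 m[φ2→X5] = [5, 4, 5]
r5 m[φ3→X5] = [1, 3, 9]
r5 m[φ4→X9] = [5, 2, 8]
r5 m[φ5→X9] = [2, 4, 7]
r5 m[X7→φ0] = [504, 368, 246]
r5 m[X7→φ1] = [342, 379, 453]
r5 m[X5→φ0] = [5, 12, 45]
r5 m[X5→φ2] = [256, 585, 2835]
r5 m[X5→φ3] = [1280, 780, 1575]
r5 m[X9→φ1] = [10, 8, 56]
r5 m[X9→φ4] = [668, 860, 1519]
r5 m[X9→φ5] = [1670, 430, 1736]
r6 m[φ0→X7] = [342, 379, 453]
r6 m[φ0→X5] = [5932, 3454, 7826]
r6 m[φ1→X7] = [504, 368, 246]
r6 m[φ1→X9] = [7571, 4687, 5537]
r6 m[φ2→X5] = [5, 4, 5]
r6 m[φ3→X5] = [1, 3, 9]
r6 m[φ4→X9] = [5, 2, 8]
r6 m[φ5→X9] = [2, 4, 7]
r6 m[X7→φ0] = [504, 368, 246]
r6 m[X7→φ1] = [342, 379, 453]
r6 m[X5→φ0] = [5, 12, 45]
r6 m[X5→φ2] = [5932, 10362, 70434]
r6 m[X5→φ3] = [29660, 13816, 39130]
r6 m[X9→φ1] = [10, 8, 56]
r6 m[X9→φ4] = [15142, 18748, 38759]
r6 m[X9→φ5] = [37855, 9374, 44296]
r7 m[φ0→X7] = [342, 379, 453]
r7 m[φ0→X5] = [5932, 3454, 7826]
r7 m[φ1→X7] = [504, 368, 246]
r7 m[φ1→X9] = [7571, 4687, 5537]
r7 m[φ2→X5] = [5, 4, 5]
r7 m[φ3→X5] = [1, 3, 9]
r7 m[φ4→X9] = [5, 2, 8]
r7 m[φ5→X9] = [2, 4, 7]
r7 m[X7→φ0] = [504, 368, 246]
r7 m[X7→φ1] = [342, 379, 453]
r7 m[X5→φ0] = [5, 12, 45]
r7 m[X5→φ2] = [5932, 10362, 70434]
r7 m[X5→φ3] = [29660, 13816, 39130]
r7 m[X9→φ1] = [10, 8, 56]
r7 m[X9→φ4] = [15142, 18748, 38759]
r7 m[X9→φ5] = [37855, 9374, 44296]
fixed point reached at round 7
b[X9] = ⊗ incoming = [75710, 37496, 310072]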